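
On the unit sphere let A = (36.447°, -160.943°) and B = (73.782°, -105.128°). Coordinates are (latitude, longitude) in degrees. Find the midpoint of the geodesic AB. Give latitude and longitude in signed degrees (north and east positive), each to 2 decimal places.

57.54°, -147.43°

The central angle between A and B is δ = 0.8001 rad.
With f = 0.5, the slerp weights are sin((1−f)δ)/sin δ = 0.5429 and sin(fδ)/sin δ = 0.5429.
Weighted sum of the unit vectors: (0.5429)·(-0.7603,-0.2626,0.5941) + (0.5429)·(-0.0729,-0.2696,0.9602) = (-0.4523, -0.2889, 0.8438).
Converting back: φ = atan2(z, √(x²+y²)) = 57.54°, λ = atan2(y, x) = -147.43°.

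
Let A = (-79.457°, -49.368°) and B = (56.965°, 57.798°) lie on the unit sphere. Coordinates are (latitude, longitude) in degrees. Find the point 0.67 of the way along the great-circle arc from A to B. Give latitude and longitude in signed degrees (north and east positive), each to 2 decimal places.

Central angle δ = 2.5937 rad. Interpolating on the sphere with fraction f = 0.67:
P = [sin((1−f)δ)·A + sin(fδ)·B] / sin δ = 1.4498·A + 1.8931·B in Cartesian coordinates,
giving P = (0.7227, 0.6720, 0.1617), i.e. latitude 9.31°, longitude 42.92°.

9.31°, 42.92°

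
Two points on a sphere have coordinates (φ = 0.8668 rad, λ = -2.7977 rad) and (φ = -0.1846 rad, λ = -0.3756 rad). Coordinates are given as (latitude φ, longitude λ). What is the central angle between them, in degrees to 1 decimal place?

128.2°

In radians: φ₁ = 0.8668, φ₂ = -0.1846, Δλ = 138.776° = 2.4221 rad.
cos c = sin φ₁ sin φ₂ + cos φ₁ cos φ₂ cos Δλ = (0.7623)(-0.1836) + (0.6473)(0.9830)(-0.7521) = -0.61848,
so c = arccos(-0.61848) = 2.23760 rad.
So the angular separation is 128.2°.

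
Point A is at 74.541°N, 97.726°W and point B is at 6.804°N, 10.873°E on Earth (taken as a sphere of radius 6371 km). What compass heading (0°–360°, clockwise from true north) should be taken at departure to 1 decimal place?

70.3°

Δλ = 108.599° = 1.8954 rad.
y = sin Δλ · cos φ₂ = (0.9478)(0.9930) = 0.9411
x = cos φ₁ sin φ₂ − sin φ₁ cos φ₂ cos Δλ = (0.2665)(0.1185) − (0.9638)(0.9930)(-0.3189) = 0.3368
θ = atan2(y, x) = 70.31°, so the bearing is 70.3°.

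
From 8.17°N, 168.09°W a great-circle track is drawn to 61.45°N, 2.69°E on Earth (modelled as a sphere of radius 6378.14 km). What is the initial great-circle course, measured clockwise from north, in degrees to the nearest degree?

5°

With φ₁ = 0.1426, φ₂ = 1.0725, Δλ = 2.9807 rad, the forward-azimuth formula gives
θ = atan2( sin Δλ cos φ₂ , cos φ₁ sin φ₂ − sin φ₁ cos φ₂ cos Δλ ) = atan2(0.0766, 0.9365) = 4.67°.
So the initial bearing is 5°.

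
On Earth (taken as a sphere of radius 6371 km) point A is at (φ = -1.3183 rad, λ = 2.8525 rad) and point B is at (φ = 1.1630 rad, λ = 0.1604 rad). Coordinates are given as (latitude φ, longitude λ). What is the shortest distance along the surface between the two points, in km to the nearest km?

With latitudes φ₁ = -75.533°, φ₂ = 66.635° and longitude difference Δλ = -154.246°:
Haversine: a = sin²(Δφ/2) + cos φ₁ cos φ₂ sin²(Δλ/2) = 0.8949 + (0.2498)(0.3966)(0.9503) = 0.98906.
Central angle c = 2·arcsin(√a) = 2.93204 rad.
Distance = R·c = 6371 × 2.9320 ≈ 18680 km.

18680 km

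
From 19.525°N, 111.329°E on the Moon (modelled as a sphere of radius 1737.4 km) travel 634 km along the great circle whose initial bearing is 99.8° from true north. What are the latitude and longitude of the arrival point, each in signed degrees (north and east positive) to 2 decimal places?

14.77°, 132.66°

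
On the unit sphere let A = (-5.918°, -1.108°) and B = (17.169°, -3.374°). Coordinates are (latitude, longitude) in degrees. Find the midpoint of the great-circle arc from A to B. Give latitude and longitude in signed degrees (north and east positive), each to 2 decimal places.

The central angle between A and B is δ = 0.4048 rad.
With f = 0.5, the slerp weights are sin((1−f)δ)/sin δ = 0.5104 and sin(fδ)/sin δ = 0.5104.
Weighted sum of the unit vectors: (0.5104)·(0.9945,-0.0192,-0.1031) + (0.5104)·(0.9538,-0.0562,0.2952) = (0.9944, -0.0385, 0.0980).
Converting back: φ = atan2(z, √(x²+y²)) = 5.63°, λ = atan2(y, x) = -2.22°.

5.63°, -2.22°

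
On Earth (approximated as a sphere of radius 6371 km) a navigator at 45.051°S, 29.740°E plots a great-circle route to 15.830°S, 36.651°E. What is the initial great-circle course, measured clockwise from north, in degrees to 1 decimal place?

13.5°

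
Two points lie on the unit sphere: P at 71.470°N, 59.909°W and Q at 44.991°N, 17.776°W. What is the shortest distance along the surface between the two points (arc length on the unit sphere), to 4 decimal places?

0.5790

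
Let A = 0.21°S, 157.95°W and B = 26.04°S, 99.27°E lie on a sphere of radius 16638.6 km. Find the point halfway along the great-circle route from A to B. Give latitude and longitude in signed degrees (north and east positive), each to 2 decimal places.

-20.45°, 154.49°

The central angle between A and B is δ = 1.7692 rad.
With f = 0.5, the slerp weights are sin((1−f)δ)/sin δ = 0.7892 and sin(fδ)/sin δ = 0.7892.
Weighted sum of the unit vectors: (0.7892)·(-0.9269,-0.3754,-0.0037) + (0.7892)·(-0.1447,0.8868,-0.4390) = (-0.8457, 0.4035, -0.3493).
Converting back: φ = atan2(z, √(x²+y²)) = -20.45°, λ = atan2(y, x) = 154.49°.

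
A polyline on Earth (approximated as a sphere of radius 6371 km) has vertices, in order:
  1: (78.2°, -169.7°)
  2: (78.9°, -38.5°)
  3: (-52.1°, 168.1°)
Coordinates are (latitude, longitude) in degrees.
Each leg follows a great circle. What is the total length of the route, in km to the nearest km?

19179 km

Leg 1→2: central angle 0.3636 rad, distance 2316.5 km.
Leg 2→3: central angle 2.6468 rad, distance 16862.8 km.
Total: 2316.5 + 16862.8 ≈ 19179 km.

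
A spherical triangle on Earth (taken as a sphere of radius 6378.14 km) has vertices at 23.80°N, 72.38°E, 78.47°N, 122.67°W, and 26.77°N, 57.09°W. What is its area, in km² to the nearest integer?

Side lengths (central angles): a = 1.0297, b = 1.9151, c = 1.3502 rad; semiperimeter s = 2.1475.
By l'Huilier's theorem, tan(E/4) = √[tan(s/2) tan((s−a)/2) tan((s−b)/2) tan((s−c)/2)], giving spherical excess E = 0.9349 rad.
Area = E·R² = 0.9349 × (6378.14)² ≈ 38032813 km².

38032813 km²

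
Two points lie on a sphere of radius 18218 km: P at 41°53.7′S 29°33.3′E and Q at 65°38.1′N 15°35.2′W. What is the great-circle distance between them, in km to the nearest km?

In radians: φ₁ = -0.7312, φ₂ = 1.1455, Δλ = -45.142° = -0.7879 rad.
cos c = sin φ₁ sin φ₂ + cos φ₁ cos φ₂ cos Δλ = (-0.6678)(0.9109) + (0.7444)(0.4125)(0.7054) = -0.39169,
so c = arccos(-0.39169) = 1.97326 rad.
Distance = R·c = 18218 × 1.9733 ≈ 35949 km.

35949 km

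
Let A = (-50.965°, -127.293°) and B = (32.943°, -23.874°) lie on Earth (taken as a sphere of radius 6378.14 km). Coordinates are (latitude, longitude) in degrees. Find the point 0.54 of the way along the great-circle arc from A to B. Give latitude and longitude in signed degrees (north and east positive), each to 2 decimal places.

The central angle between A and B is δ = 2.1473 rad.
With f = 0.54, the slerp weights are sin((1−f)δ)/sin δ = 0.9957 and sin(fδ)/sin δ = 1.0933.
Weighted sum of the unit vectors: (0.9957)·(-0.3816,-0.5010,-0.7768) + (1.0933)·(0.7674,-0.3397,0.5438) = (0.4591, -0.8702, -0.1789).
Converting back: φ = atan2(z, √(x²+y²)) = -10.30°, λ = atan2(y, x) = -62.19°.

-10.30°, -62.19°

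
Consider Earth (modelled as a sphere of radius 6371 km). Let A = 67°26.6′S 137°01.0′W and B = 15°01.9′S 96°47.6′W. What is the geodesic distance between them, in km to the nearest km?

Let φ₁ = -1.1771 rad, φ₂ = -0.2624 rad, and Δλ = 0.7020 rad.
cos c = sin φ₁ sin φ₂ + cos φ₁ cos φ₂ cos Δλ = (-0.9235)(-0.2594) + (0.3836)(0.9658)(0.7635) = 0.52238,
so c = arccos(0.52238) = 1.02116 rad.
Distance = R·c = 6371 × 1.0212 ≈ 6506 km.

6506 km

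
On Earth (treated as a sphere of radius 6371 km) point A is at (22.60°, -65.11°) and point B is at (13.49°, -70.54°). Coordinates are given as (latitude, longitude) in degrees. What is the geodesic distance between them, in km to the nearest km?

1164 km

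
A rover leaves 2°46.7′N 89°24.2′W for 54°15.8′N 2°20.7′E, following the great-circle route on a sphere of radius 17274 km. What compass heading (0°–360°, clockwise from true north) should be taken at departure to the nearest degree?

36°

With φ₁ = 0.0485, φ₂ = 0.9471, Δλ = 1.6013 rad, the forward-azimuth formula gives
θ = atan2( sin Δλ cos φ₂ , cos φ₁ sin φ₂ − sin φ₁ cos φ₂ cos Δλ ) = atan2(0.5838, 0.8116) = 35.73°.
So the initial bearing is 36°.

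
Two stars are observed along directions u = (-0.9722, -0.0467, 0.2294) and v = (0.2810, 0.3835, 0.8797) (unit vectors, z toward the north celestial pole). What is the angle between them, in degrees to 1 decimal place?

95.1°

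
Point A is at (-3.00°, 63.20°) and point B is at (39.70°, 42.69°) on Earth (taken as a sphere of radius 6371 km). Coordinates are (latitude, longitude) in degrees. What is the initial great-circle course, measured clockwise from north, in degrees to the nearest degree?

338°

Δλ = -20.510° = -0.3580 rad.
y = sin Δλ · cos φ₂ = (-0.3504)(0.7694) = -0.2696
x = cos φ₁ sin φ₂ − sin φ₁ cos φ₂ cos Δλ = (0.9986)(0.6388) − (-0.0523)(0.7694)(0.9366) = 0.6756
θ = atan2(y, x) = -21.75°; adding 360° gives 338°.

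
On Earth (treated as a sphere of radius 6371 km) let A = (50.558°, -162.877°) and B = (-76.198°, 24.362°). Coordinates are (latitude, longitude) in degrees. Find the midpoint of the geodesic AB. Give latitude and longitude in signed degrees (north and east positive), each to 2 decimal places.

-26.45°, -167.19°

Central angle δ = 2.6913 rad. Interpolating on the sphere with fraction f = 0.5:
P = [sin((1−f)δ)·A + sin(fδ)·B] / sin δ = 2.2397·A + 2.2397·B in Cartesian coordinates,
giving P = (-0.8731, -0.1985, -0.4454), i.e. latitude -26.45°, longitude -167.19°.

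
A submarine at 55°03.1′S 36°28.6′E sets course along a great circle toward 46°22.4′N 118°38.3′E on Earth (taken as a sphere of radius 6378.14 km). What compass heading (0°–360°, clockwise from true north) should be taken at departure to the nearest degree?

54°

Δλ = 82.162° = 1.4340 rad.
y = sin Δλ · cos φ₂ = (0.9907)(0.6900) = 0.6835
x = cos φ₁ sin φ₂ − sin φ₁ cos φ₂ cos Δλ = (0.5728)(0.7239) − (-0.8197)(0.6900)(0.1364) = 0.4918
θ = atan2(y, x) = 54.27°, so the bearing is 54°.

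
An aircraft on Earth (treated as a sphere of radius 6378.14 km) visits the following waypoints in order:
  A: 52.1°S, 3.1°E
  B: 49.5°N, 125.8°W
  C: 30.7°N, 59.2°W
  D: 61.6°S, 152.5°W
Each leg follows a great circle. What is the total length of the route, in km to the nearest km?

35498 km

Leg A→B: central angle 2.5878 rad, distance 16505.5 km.
Leg B→C: central angle 0.9147 rad, distance 5834.3 km.
Leg C→D: central angle 2.0631 rad, distance 13158.6 km.
Total: 16505.5 + 5834.3 + 13158.6 ≈ 35498 km.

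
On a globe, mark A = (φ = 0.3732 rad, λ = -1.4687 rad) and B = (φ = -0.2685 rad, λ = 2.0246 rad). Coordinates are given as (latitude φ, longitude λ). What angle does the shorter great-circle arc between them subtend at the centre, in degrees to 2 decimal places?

159.98°

In radians: φ₁ = 0.3732, φ₂ = -0.2685, Δλ = -159.849° = -2.7899 rad.
Haversine: a = sin²(Δφ/2) + cos φ₁ cos φ₂ sin²(Δλ/2) = 0.0995 + (0.9312)(0.9642)(0.9694) = 0.96978.
Central angle c = 2·arcsin(√a) = 2.79216 rad.
So the angular separation is 159.98°.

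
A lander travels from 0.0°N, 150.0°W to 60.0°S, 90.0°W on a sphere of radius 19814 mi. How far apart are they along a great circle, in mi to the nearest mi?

26117 mi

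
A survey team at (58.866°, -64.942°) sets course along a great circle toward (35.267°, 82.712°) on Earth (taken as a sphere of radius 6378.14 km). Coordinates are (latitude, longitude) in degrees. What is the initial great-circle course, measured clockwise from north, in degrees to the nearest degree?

26°

Δλ = 147.654° = 2.5770 rad.
y = sin Δλ · cos φ₂ = (0.5350)(0.8165) = 0.4368
x = cos φ₁ sin φ₂ − sin φ₁ cos φ₂ cos Δλ = (0.5170)(0.5774) − (0.8560)(0.8165)(-0.8448) = 0.8890
θ = atan2(y, x) = 26.17°, so the bearing is 26°.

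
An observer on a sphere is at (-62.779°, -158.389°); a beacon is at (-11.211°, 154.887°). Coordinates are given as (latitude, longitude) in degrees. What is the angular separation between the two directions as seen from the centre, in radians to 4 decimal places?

In radians: φ₁ = -1.0957, φ₂ = -0.1957, Δλ = -46.724° = -0.8155 rad.
Haversine: a = sin²(Δφ/2) + cos φ₁ cos φ₂ sin²(Δλ/2) = 0.1892 + (0.4574)(0.9809)(0.1572) = 0.25976.
Central angle c = 2·arcsin(√a) = 1.06960 rad.
So the angular separation is 1.0696 rad.

1.0696 rad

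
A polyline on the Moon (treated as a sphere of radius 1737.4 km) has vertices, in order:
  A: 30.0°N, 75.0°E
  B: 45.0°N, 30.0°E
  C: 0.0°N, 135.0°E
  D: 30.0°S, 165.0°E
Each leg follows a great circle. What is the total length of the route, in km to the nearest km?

5461 km

Leg A→B: central angle 0.6656 rad, distance 1156.4 km.
Leg B→C: central angle 1.7548 rad, distance 3048.9 km.
Leg C→D: central angle 0.7227 rad, distance 1255.7 km.
Total: 1156.4 + 3048.9 + 1255.7 ≈ 5461 km.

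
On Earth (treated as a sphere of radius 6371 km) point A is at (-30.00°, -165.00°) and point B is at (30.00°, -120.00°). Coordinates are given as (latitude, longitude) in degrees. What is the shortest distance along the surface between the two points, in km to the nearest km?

8197 km

In radians: φ₁ = -0.5236, φ₂ = 0.5236, Δλ = 45.000° = 0.7854 rad.
cos c = sin φ₁ sin φ₂ + cos φ₁ cos φ₂ cos Δλ = (-0.5000)(0.5000) + (0.8660)(0.8660)(0.7071) = 0.28033,
so c = arccos(0.28033) = 1.28666 rad.
Distance = R·c = 6371 × 1.2867 ≈ 8197 km.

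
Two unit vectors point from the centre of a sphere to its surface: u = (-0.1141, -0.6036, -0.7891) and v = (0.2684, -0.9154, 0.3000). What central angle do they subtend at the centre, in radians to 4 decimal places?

u·v = 0.2852; |u| = 1.0000, |v| = 1.0000.
cos θ = (u·v)/(|u||v|) = 0.2852, so θ = 1.2816 rad.

1.2816 rad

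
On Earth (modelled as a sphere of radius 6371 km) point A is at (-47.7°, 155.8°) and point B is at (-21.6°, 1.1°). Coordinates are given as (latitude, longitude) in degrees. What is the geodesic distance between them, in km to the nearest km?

With latitudes φ₁ = -47.700°, φ₂ = -21.600° and longitude difference Δλ = -154.700°:
cos c = sin φ₁ sin φ₂ + cos φ₁ cos φ₂ cos Δλ = (-0.7396)(-0.3681) + (0.6730)(0.9298)(-0.9041) = -0.29345,
so c = arccos(-0.29345) = 1.86863 rad.
Distance = R·c = 6371 × 1.8686 ≈ 11905 km.

11905 km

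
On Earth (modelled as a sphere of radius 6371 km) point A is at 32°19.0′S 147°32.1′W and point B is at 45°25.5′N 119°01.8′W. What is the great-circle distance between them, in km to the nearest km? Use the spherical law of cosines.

Let φ₁ = -0.5640 rad, φ₂ = 0.7928 rad, and Δλ = 0.4975 rad.
cos c = sin φ₁ sin φ₂ + cos φ₁ cos φ₂ cos Δλ = (-0.5346)(0.7123) + (0.8451)(0.7018)(0.8788) = 0.14042,
so c = arccos(0.14042) = 1.42991 rad.
Distance = R·c = 6371 × 1.4299 ≈ 9110 km.

9110 km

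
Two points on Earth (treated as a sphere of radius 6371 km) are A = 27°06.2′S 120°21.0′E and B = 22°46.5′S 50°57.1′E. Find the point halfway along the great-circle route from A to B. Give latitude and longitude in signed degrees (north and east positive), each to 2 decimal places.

The central angle between A and B is δ = 1.0870 rad.
With f = 0.5, the slerp weights are sin((1−f)δ)/sin δ = 0.5842 and sin(fδ)/sin δ = 0.5842.
Weighted sum of the unit vectors: (0.5842)·(-0.4498,0.7682,-0.4556) + (0.5842)·(0.5809,0.7161,-0.3871) = (0.0766, 0.8671, -0.4923).
Converting back: φ = atan2(z, √(x²+y²)) = -29.49°, λ = atan2(y, x) = 84.95°.

-29.49°, 84.95°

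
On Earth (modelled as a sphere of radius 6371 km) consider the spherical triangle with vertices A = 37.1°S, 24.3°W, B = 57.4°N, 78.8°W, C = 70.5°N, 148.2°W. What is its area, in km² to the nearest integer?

Side lengths (central angles): a = 0.5406, b = 2.3704, c = 1.8324 rad; semiperimeter s = 2.3717.
By l'Huilier's theorem, tan(E/4) = √[tan(s/2) tan((s−a)/2) tan((s−b)/2) tan((s−c)/2)], giving spherical excess E = 0.0953 rad.
Area = E·R² = 0.0953 × (6371)² ≈ 3869476 km².

3869476 km²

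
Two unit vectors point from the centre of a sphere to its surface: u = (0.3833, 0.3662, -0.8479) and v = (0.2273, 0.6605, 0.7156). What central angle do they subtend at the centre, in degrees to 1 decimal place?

106.1°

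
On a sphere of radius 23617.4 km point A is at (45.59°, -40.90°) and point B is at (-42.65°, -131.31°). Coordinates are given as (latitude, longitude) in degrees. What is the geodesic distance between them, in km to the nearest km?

49129 km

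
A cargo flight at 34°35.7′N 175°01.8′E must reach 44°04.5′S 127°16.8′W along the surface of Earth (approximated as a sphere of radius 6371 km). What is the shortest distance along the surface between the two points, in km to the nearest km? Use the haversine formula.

Let φ₁ = 0.6038 rad, φ₂ = -0.7693 rad, and Δλ = 1.0069 rad.
Haversine: a = sin²(Δφ/2) + cos φ₁ cos φ₂ sin²(Δλ/2) = 0.4018 + (0.8232)(0.7184)(0.2328) = 0.53942.
Central angle c = 2·arcsin(√a) = 1.64972 rad.
Distance = R·c = 6371 × 1.6497 ≈ 10510 km.

10510 km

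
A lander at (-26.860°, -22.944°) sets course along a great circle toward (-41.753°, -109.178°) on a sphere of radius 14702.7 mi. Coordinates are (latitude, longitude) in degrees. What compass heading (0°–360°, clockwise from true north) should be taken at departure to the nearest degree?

232°

With φ₁ = -0.4688, φ₂ = -0.7287, Δλ = -1.5051 rad, the forward-azimuth formula gives
θ = atan2( sin Δλ cos φ₂ , cos φ₁ sin φ₂ − sin φ₁ cos φ₂ cos Δλ ) = atan2(-0.7444, -0.5719) = -127.54°.
Adding 360° brings this into [0°, 360°): 232°.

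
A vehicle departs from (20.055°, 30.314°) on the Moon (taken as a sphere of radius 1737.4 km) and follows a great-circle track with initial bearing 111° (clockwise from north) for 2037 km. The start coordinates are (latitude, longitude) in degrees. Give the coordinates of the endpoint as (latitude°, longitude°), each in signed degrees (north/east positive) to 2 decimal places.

Angular distance δ = d/R = 2037/1737.4 = 1.17244 rad; initial bearing θ = 1.9373 rad.
sin φ₂ = sin φ₁ cos δ + cos φ₁ sin δ cos θ = (0.3429)(0.3879) + (0.9394)(0.9217)(-0.3584) = -0.1773, so φ₂ = -10.21°.
Δλ = atan2(sin θ sin δ cos φ₁, cos δ − sin φ₁ sin φ₂) = atan2(0.8083, 0.4487) = 60.965°.
λ₂ = 30.314° + 60.965° = 91.28°.

-10.21°, 91.28°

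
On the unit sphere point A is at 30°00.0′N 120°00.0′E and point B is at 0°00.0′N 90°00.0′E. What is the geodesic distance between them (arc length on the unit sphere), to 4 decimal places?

0.7227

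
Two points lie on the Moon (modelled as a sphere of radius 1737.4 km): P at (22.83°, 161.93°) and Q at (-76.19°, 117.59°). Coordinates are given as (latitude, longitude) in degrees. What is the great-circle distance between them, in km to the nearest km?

With latitudes φ₁ = 22.830°, φ₂ = -76.190° and longitude difference Δλ = -44.340°:
cos c = sin φ₁ sin φ₂ + cos φ₁ cos φ₂ cos Δλ = (0.3880)(-0.9711) + (0.9217)(0.2387)(0.7152) = -0.21943,
so c = arccos(-0.21943) = 1.79203 rad.
Distance = R·c = 1737.4 × 1.7920 ≈ 3113 km.

3113 km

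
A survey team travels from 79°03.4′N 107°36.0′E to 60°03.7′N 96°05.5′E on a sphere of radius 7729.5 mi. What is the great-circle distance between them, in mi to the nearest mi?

Let φ₁ = 1.3798 rad, φ₂ = 1.0483 rad, and Δλ = -0.2009 rad.
cos c = sin φ₁ sin φ₂ + cos φ₁ cos φ₂ cos Δλ = (0.9818)(0.8666) + (0.1898)(0.4991)(0.9799) = 0.94364,
so c = arccos(0.94364) = 0.33733 rad.
Distance = R·c = 7729.5 × 0.3373 ≈ 2607 mi.

2607 mi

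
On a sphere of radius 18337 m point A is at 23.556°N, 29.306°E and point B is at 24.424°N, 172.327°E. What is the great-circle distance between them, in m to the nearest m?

With latitudes φ₁ = 23.556°, φ₂ = 24.424° and longitude difference Δλ = 143.021°:
Haversine: a = sin²(Δφ/2) + cos φ₁ cos φ₂ sin²(Δλ/2) = 0.0001 + (0.9167)(0.9105)(0.8994) = 0.75075.
Central angle c = 2·arcsin(√a) = 2.09614 rad.
Distance = R·c = 18337 × 2.0961 ≈ 38437 m.

38437 m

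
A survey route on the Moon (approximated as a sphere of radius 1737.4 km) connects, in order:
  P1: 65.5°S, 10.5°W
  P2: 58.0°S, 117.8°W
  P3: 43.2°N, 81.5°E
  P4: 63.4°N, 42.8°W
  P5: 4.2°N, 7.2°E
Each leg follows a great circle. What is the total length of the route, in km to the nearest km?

10310 km

Leg P1→P2: central angle 0.7865 rad, distance 1366.4 km.
Leg P2→P3: central angle 2.8087 rad, distance 4879.9 km.
Leg P3→P4: central angle 1.1283 rad, distance 1960.4 km.
Leg P4→P5: central angle 1.2105 rad, distance 2103.2 km.
Total: 1366.4 + 4879.9 + 1960.4 + 2103.2 ≈ 10310 km.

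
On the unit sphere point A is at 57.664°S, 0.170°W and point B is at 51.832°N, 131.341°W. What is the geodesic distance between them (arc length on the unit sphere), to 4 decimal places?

With latitudes φ₁ = -57.664°, φ₂ = 51.832° and longitude difference Δλ = -131.171°:
cos c = sin φ₁ sin φ₂ + cos φ₁ cos φ₂ cos Δλ = (-0.8449)(0.7862) + (0.5349)(0.6180)(-0.6583) = -0.88188,
so c = arccos(-0.88188) = 2.65063 rad.
On the unit sphere the arc length equals the central angle: 2.6506.

2.6506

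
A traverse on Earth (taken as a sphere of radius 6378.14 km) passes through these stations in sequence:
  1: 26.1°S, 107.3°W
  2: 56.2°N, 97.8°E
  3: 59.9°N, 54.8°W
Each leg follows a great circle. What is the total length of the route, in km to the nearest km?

Leg 1→2: central angle 2.5287 rad, distance 16128.3 km.
Leg 2→3: central angle 1.0801 rad, distance 6889.0 km.
Total: 16128.3 + 6889.0 ≈ 23017 km.

23017 km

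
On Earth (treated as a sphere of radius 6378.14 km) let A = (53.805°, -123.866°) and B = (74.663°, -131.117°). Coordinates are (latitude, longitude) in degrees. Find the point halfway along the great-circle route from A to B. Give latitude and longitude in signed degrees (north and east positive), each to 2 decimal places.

The central angle between A and B is δ = 0.3675 rad.
With f = 0.5, the slerp weights are sin((1−f)δ)/sin δ = 0.5086 and sin(fδ)/sin δ = 0.5086.
Weighted sum of the unit vectors: (0.5086)·(-0.3291,-0.4903,0.8070) + (0.5086)·(-0.1739,-0.1993,0.9644) = (-0.2558, -0.3507, 0.9009).
Converting back: φ = atan2(z, √(x²+y²)) = 64.27°, λ = atan2(y, x) = -126.11°.

64.27°, -126.11°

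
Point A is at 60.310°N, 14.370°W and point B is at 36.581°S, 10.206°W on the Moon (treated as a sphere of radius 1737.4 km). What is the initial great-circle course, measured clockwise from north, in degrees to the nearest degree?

177°

Δλ = 4.164° = 0.0727 rad.
y = sin Δλ · cos φ₂ = (0.0726)(0.8030) = 0.0583
x = cos φ₁ sin φ₂ − sin φ₁ cos φ₂ cos Δλ = (0.4953)(-0.5960) − (0.8687)(0.8030)(0.9974) = -0.9909
θ = atan2(y, x) = 176.63°, so the bearing is 177°.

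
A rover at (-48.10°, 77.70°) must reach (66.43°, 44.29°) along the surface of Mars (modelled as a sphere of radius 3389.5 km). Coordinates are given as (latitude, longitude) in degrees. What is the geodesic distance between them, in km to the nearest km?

6942 km

With latitudes φ₁ = -48.100°, φ₂ = 66.430° and longitude difference Δλ = -33.410°:
cos c = sin φ₁ sin φ₂ + cos φ₁ cos φ₂ cos Δλ = (-0.7443)(0.9166) + (0.6678)(0.3999)(0.8348) = -0.45930,
so c = arccos(-0.45930) = 2.04800 rad.
Distance = R·c = 3389.5 × 2.0480 ≈ 6942 km.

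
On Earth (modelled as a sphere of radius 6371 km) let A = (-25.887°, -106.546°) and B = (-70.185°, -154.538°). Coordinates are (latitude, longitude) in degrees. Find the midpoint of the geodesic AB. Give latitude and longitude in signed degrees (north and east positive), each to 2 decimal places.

Central angle δ = 0.9086 rad. Interpolating on the sphere with fraction f = 0.5:
P = [sin((1−f)δ)·A + sin(fδ)·B] / sin δ = 0.5564·A + 0.5564·B in Cartesian coordinates,
giving P = (-0.3129, -0.5610, -0.7664), i.e. latitude -50.04°, longitude -119.15°.

-50.04°, -119.15°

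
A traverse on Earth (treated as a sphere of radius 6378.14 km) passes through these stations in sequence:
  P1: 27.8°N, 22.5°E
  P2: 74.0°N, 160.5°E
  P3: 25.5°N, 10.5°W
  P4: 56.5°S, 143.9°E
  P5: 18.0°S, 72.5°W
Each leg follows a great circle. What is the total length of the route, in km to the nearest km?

44332 km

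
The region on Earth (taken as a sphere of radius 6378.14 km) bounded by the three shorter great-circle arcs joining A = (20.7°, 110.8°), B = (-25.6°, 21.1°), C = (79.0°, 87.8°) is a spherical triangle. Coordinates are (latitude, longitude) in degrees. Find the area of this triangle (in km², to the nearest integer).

Side lengths (central angles): a = 1.9349, b = 1.0341, c = 1.7197 rad; semiperimeter s = 2.3443.
By l'Huilier's theorem, tan(E/4) = √[tan(s/2) tan((s−a)/2) tan((s−b)/2) tan((s−c)/2)], giving spherical excess E = 1.3457 rad.
Area = E·R² = 1.3457 × (6378.14)² ≈ 54743094 km².

54743094 km²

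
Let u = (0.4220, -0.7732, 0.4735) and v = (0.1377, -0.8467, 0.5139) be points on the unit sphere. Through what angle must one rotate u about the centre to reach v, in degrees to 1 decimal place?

u·v = 0.9561; |u| = 1.0001, |v| = 1.0000.
cos θ = (u·v)/(|u||v|) = 0.9561, so θ = 17.0°.

17.0°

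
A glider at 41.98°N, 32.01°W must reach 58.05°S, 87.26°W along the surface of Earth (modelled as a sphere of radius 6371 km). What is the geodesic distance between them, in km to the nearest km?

12240 km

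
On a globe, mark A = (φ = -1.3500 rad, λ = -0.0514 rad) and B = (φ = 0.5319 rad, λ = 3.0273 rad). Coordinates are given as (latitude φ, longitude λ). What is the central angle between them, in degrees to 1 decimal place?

133.1°

Let φ₁ = -1.3500 rad, φ₂ = 0.5319 rad, and Δλ = 3.0787 rad.
cos c = sin φ₁ sin φ₂ + cos φ₁ cos φ₂ cos Δλ = (-0.9757)(0.5072) + (0.2190)(0.8618)(-0.9980) = -0.68324,
so c = arccos(-0.68324) = 2.32298 rad.
So the angular separation is 133.1°.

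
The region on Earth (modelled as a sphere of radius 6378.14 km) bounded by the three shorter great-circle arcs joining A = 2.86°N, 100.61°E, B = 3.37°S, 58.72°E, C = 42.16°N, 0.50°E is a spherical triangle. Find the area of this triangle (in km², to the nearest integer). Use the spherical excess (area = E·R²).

20805153 km²

Side lengths (central angles): a = 1.2129, b = 1.6674, c = 0.7388 rad; semiperimeter s = 1.8096.
By l'Huilier's theorem, tan(E/4) = √[tan(s/2) tan((s−a)/2) tan((s−b)/2) tan((s−c)/2)], giving spherical excess E = 0.5114 rad.
Area = E·R² = 0.5114 × (6378.14)² ≈ 20805153 km².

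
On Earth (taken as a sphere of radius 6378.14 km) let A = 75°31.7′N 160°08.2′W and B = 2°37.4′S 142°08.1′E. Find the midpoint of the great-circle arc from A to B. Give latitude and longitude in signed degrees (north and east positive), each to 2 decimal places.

38.69°, 152.70°

The central angle between A and B is δ = 1.4817 rad.
With f = 0.5, the slerp weights are sin((1−f)δ)/sin δ = 0.6776 and sin(fδ)/sin δ = 0.6776.
Weighted sum of the unit vectors: (0.6776)·(-0.2350,-0.0849,0.9683) + (0.6776)·(-0.7886,0.6132,-0.0458) = (-0.6936, 0.3579, 0.6251).
Converting back: φ = atan2(z, √(x²+y²)) = 38.69°, λ = atan2(y, x) = 152.70°.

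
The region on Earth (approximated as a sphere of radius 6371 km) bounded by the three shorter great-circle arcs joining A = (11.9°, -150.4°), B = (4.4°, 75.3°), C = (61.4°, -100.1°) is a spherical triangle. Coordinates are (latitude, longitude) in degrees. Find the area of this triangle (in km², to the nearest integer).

82086820 km²

Side lengths (central angles): a = 1.9915, b = 1.0699, c = 2.2991 rad; semiperimeter s = 2.6802.
By l'Huilier's theorem, tan(E/4) = √[tan(s/2) tan((s−a)/2) tan((s−b)/2) tan((s−c)/2)], giving spherical excess E = 2.0224 rad.
Area = E·R² = 2.0224 × (6371)² ≈ 82086820 km².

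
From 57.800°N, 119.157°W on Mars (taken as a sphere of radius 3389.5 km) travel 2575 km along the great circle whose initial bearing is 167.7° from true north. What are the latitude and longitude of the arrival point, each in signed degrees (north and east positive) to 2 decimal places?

14.77°, -110.43°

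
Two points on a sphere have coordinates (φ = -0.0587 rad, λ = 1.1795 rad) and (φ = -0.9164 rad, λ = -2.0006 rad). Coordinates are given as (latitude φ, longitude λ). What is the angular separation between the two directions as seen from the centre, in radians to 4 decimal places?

2.1659 rad

With latitudes φ₁ = -3.363°, φ₂ = -52.506° and longitude difference Δλ = 177.794°:
Haversine: a = sin²(Δφ/2) + cos φ₁ cos φ₂ sin²(Δλ/2) = 0.1729 + (0.9983)(0.6087)(0.9996) = 0.78032.
Central angle c = 2·arcsin(√a) = 2.16595 rad.
So the angular separation is 2.1659 rad.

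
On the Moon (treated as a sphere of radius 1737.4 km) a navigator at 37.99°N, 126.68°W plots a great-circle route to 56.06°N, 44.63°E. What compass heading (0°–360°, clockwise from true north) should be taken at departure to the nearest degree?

With φ₁ = 0.6631, φ₂ = 0.9784, Δλ = 2.9899 rad, the forward-azimuth formula gives
θ = atan2( sin Δλ cos φ₂ , cos φ₁ sin φ₂ − sin φ₁ cos φ₂ cos Δλ ) = atan2(0.0844, 0.9936) = 4.85°.
So the initial bearing is 5°.

5°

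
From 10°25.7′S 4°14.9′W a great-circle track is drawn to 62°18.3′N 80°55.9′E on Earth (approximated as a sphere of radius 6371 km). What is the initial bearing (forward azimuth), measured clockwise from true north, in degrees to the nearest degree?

Δλ = 85.180° = 1.4867 rad.
y = sin Δλ · cos φ₂ = (0.9965)(0.4648) = 0.4631
x = cos φ₁ sin φ₂ − sin φ₁ cos φ₂ cos Δλ = (0.9835)(0.8854) − (-0.1810)(0.4648)(0.0840) = 0.8779
θ = atan2(y, x) = 27.81°, so the bearing is 28°.

28°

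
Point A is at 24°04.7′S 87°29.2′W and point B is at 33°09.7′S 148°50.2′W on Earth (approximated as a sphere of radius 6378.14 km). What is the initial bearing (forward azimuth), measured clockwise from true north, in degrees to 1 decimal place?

Δλ = -61.350° = -1.0708 rad.
y = sin Δλ · cos φ₂ = (-0.8776)(0.8371) = -0.7346
x = cos φ₁ sin φ₂ − sin φ₁ cos φ₂ cos Δλ = (0.9130)(-0.5470) − (-0.4080)(0.8371)(0.4795) = -0.3357
θ = atan2(y, x) = -114.56°; adding 360° gives 245.4°.

245.4°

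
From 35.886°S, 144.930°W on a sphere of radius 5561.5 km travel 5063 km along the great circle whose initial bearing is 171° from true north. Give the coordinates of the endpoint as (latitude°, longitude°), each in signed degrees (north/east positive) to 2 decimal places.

Angular distance δ = d/R = 5063/5561.5 = 0.91037 rad; initial bearing θ = 2.9845 rad.
sin φ₂ = sin φ₁ cos δ + cos φ₁ sin δ cos θ = (-0.5862)(0.6135) + (0.8102)(0.7897)(-0.9877) = -0.9915, so φ₂ = -82.54°.
Δλ = atan2(sin θ sin δ cos φ₁, cos δ − sin φ₁ sin φ₂) = atan2(0.1001, 0.0322) = 72.146°.
λ₂ = -144.930° + 72.146° = -72.78°.

-82.54°, -72.78°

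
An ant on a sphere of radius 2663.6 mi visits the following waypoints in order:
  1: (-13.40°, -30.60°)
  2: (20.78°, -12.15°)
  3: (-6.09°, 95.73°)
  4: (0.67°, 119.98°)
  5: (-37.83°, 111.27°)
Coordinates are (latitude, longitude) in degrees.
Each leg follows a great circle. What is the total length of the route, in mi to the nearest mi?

Leg 1→2: central angle 0.6753 rad, distance 1798.7 mi.
Leg 2→3: central angle 1.8998 rad, distance 5060.2 mi.
Leg 3→4: central angle 0.4387 rad, distance 1168.5 mi.
Leg 4→5: central angle 0.6865 rad, distance 1828.4 mi.
Total: 1798.7 + 5060.2 + 1168.5 + 1828.4 ≈ 9856 mi.

9856 mi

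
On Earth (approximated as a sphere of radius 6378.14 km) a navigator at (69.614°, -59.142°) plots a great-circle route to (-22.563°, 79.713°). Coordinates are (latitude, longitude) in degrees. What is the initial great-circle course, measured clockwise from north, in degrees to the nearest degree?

Δλ = 138.855° = 2.4235 rad.
y = sin Δλ · cos φ₂ = (0.6580)(0.9235) = 0.6076
x = cos φ₁ sin φ₂ − sin φ₁ cos φ₂ cos Δλ = (0.3483)(-0.3837) − (0.9374)(0.9235)(-0.7530) = 0.5182
θ = atan2(y, x) = 49.54°, so the bearing is 50°.

50°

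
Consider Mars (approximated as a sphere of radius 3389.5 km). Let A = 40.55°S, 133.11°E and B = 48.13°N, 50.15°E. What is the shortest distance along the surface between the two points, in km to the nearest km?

Let φ₁ = -0.7077 rad, φ₂ = 0.8400 rad, and Δλ = -1.4479 rad.
cos c = sin φ₁ sin φ₂ + cos φ₁ cos φ₂ cos Δλ = (-0.6501)(0.7447) + (0.7598)(0.6674)(0.1226) = -0.42196,
so c = arccos(-0.42196) = 2.00640 rad.
Distance = R·c = 3389.5 × 2.0064 ≈ 6801 km.

6801 km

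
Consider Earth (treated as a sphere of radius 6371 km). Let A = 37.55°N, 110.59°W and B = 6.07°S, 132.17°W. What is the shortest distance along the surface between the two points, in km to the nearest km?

5341 km

Let φ₁ = 0.6554 rad, φ₂ = -0.1059 rad, and Δλ = -0.3766 rad.
cos c = sin φ₁ sin φ₂ + cos φ₁ cos φ₂ cos Δλ = (0.6095)(-0.1057) + (0.7928)(0.9944)(0.9299) = 0.66867,
so c = arccos(0.66867) = 0.83838 rad.
Distance = R·c = 6371 × 0.8384 ≈ 5341 km.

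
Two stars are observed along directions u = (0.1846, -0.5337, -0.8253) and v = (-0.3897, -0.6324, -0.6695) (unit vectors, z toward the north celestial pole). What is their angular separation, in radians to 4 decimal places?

u·v = 0.8181; |u| = 1.0000, |v| = 1.0000.
cos θ = (u·v)/(|u||v|) = 0.8181, so θ = 0.6127 rad.

0.6127 rad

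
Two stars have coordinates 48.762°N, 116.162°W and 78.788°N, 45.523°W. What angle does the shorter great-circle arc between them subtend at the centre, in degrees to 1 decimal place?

38.7°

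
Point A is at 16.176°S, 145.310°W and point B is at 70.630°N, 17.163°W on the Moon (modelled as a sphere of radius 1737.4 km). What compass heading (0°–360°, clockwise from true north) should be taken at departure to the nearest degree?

17°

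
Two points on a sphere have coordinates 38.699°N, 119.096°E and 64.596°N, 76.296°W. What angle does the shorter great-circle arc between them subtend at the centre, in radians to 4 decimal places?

1.3264 rad

In radians: φ₁ = 0.6754, φ₂ = 1.1274, Δλ = 164.608° = 2.8730 rad.
Haversine: a = sin²(Δφ/2) + cos φ₁ cos φ₂ sin²(Δλ/2) = 0.0502 + (0.7804)(0.4290)(0.9821) = 0.37901.
Central angle c = 2·arcsin(√a) = 1.32640 rad.
So the angular separation is 1.3264 rad.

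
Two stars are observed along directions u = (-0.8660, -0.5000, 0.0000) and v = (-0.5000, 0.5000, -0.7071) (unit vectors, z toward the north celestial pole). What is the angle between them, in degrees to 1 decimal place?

u·v = 0.1830; |u| = 1.0000, |v| = 1.0000.
cos θ = (u·v)/(|u||v|) = 0.1830, so θ = 79.5°.

79.5°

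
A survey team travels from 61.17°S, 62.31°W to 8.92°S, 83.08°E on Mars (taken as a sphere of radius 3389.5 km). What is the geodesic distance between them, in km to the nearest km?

6203 km

With latitudes φ₁ = -61.170°, φ₂ = -8.920° and longitude difference Δλ = 145.390°:
cos c = sin φ₁ sin φ₂ + cos φ₁ cos φ₂ cos Δλ = (-0.8761)(-0.1551) + (0.4822)(0.9879)(-0.8230) = -0.25624,
so c = arccos(-0.25624) = 1.82993 rad.
Distance = R·c = 3389.5 × 1.8299 ≈ 6203 km.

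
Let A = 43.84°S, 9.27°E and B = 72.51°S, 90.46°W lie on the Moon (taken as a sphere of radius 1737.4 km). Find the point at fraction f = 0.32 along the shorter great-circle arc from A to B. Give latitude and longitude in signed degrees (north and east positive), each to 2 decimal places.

Central angle δ = 0.8970 rad. Interpolating on the sphere with fraction f = 0.32:
P = [sin((1−f)δ)·A + sin(fδ)·B] / sin δ = 0.7330·A + 0.3623·B in Cartesian coordinates,
giving P = (0.5209, -0.0237, -0.8533), i.e. latitude -58.57°, longitude -2.61°.

-58.57°, -2.61°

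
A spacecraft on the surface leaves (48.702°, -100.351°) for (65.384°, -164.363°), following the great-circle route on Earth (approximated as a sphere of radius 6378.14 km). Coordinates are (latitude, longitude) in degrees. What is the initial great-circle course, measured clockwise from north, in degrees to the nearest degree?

Δλ = -64.012° = -1.1172 rad.
y = sin Δλ · cos φ₂ = (-0.8989)(0.4165) = -0.3744
x = cos φ₁ sin φ₂ − sin φ₁ cos φ₂ cos Δλ = (0.6600)(0.9091) − (0.7513)(0.4165)(0.4382) = 0.4629
θ = atan2(y, x) = -38.97°; adding 360° gives 321°.

321°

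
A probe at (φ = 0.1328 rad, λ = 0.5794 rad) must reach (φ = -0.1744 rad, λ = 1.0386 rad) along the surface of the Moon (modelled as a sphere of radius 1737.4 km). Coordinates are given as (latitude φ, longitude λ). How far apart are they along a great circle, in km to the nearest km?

957 km

Let φ₁ = 0.1328 rad, φ₂ = -0.1744 rad, and Δλ = 0.4592 rad.
cos c = sin φ₁ sin φ₂ + cos φ₁ cos φ₂ cos Δλ = (0.1324)(-0.1735) + (0.9912)(0.9848)(0.8964) = 0.85206,
so c = arccos(0.85206) = 0.55089 rad.
Distance = R·c = 1737.4 × 0.5509 ≈ 957 km.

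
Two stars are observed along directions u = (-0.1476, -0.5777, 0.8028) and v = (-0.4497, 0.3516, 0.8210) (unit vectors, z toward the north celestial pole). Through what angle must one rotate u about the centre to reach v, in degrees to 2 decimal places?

58.51°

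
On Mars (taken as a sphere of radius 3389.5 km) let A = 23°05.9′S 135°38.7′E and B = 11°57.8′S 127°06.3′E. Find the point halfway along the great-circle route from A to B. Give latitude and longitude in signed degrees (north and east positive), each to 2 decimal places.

-17.58°, 131.24°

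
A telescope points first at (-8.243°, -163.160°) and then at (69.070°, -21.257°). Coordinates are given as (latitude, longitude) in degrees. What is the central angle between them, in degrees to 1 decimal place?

With latitudes φ₁ = -8.243°, φ₂ = 69.070° and longitude difference Δλ = 141.903°:
Haversine: a = sin²(Δφ/2) + cos φ₁ cos φ₂ sin²(Δλ/2) = 0.3902 + (0.9897)(0.3572)(0.8935) = 0.70607.
Central angle c = 2·arcsin(√a) = 1.99559 rad.
So the angular separation is 114.3°.

114.3°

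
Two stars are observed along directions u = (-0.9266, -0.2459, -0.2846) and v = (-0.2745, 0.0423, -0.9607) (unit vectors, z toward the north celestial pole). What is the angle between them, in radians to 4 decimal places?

1.0271 rad

u·v = 0.5174; |u| = 1.0000, |v| = 1.0000.
cos θ = (u·v)/(|u||v|) = 0.5173, so θ = 1.0271 rad.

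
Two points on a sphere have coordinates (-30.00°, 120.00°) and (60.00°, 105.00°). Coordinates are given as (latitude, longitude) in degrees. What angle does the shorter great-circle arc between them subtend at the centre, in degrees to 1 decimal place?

90.8°

With latitudes φ₁ = -30.000°, φ₂ = 60.000° and longitude difference Δλ = -15.000°:
cos c = sin φ₁ sin φ₂ + cos φ₁ cos φ₂ cos Δλ = (-0.5000)(0.8660) + (0.8660)(0.5000)(0.9659) = -0.01475,
so c = arccos(-0.01475) = 1.58555 rad.
So the angular separation is 90.8°.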